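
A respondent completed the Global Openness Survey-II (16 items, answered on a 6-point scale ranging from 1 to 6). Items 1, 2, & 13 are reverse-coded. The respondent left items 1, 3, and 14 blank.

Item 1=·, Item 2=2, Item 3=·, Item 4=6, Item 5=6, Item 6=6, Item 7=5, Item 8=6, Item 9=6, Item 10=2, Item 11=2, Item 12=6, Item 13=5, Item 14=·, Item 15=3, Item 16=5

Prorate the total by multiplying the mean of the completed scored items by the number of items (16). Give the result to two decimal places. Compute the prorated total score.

73.85

Reverse-coded (reversed = (1+6) − raw = 7 − raw):
  item 2: 7 − 2 = 5
  item 13: 7 − 5 = 2
Completed scored items (13 of 16): 5, 6, 6, 6, 5, 6, 6, 2, 2, 6, 2, 3, 5; sum = 60.
Person mean = 60 / 13 ≈ 4.6154
Prorated total = (60 / 13) × 16 = 73.85 (to 2 dp)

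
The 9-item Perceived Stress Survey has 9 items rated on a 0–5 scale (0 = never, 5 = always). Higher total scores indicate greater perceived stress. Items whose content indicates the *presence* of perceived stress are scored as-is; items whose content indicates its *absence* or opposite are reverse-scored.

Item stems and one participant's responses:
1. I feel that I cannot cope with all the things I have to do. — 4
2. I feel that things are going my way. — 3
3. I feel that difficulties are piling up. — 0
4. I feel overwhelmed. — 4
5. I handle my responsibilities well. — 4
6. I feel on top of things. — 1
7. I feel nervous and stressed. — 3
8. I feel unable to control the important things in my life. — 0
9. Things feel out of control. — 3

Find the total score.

21

Items 2, 5, 6 describe the absence/opposite of perceived stress → reverse-score.
reversed = (0+5) − raw = 5 − raw.
  item 1: 4
  item 2: 5 − 3 = 2
  item 3: 0
  item 4: 4
  item 5: 5 − 4 = 1
  item 6: 5 − 1 = 4
  item 7: 3
  item 8: 0
  item 9: 3
Total = 4 + 2 + 0 + 4 + 1 + 4 + 3 + 0 + 3 = 21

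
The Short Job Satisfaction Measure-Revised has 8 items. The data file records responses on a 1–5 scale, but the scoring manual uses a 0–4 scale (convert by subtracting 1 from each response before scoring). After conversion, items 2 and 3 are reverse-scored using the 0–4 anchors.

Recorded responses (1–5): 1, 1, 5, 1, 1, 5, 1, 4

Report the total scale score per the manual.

Convert to 0–4: 0, 0, 4, 0, 0, 4, 0, 3
Reverse-coded (on a 0–4 scale, reversed = 4 − raw):
  item 2: 4 − 0 = 4
  item 3: 4 − 4 = 0
Scored: 0, 4, 0, 0, 0, 4, 0, 3
Total = 11

11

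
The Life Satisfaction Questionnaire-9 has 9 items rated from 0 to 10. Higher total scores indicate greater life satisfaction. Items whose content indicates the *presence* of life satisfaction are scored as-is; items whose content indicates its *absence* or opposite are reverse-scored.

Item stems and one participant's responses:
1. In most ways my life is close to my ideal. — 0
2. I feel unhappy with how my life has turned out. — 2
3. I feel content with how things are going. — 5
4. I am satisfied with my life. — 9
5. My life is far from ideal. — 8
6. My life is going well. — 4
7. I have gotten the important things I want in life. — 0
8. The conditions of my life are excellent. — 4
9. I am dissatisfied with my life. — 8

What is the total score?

Items 2, 5, 9 describe the absence/opposite of life satisfaction → reverse-score.
reversed = (0+10) − raw = 10 − raw.
  item 1: 0
  item 2: 10 − 2 = 8
  item 3: 5
  item 4: 9
  item 5: 10 − 8 = 2
  item 6: 4
  item 7: 0
  item 8: 4
  item 9: 10 − 8 = 2
Total = 0 + 8 + 5 + 9 + 2 + 4 + 0 + 4 + 2 = 34

34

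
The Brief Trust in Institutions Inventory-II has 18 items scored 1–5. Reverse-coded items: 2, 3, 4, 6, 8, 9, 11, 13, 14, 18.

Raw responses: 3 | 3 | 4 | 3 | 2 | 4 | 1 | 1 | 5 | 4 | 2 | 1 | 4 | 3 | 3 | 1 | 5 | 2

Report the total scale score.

Reverse-coded items (reverse-coded value = 6 − response):
  item 2: 6 − 3 = 3
  item 3: 6 − 4 = 2
  item 4: 6 − 3 = 3
  item 6: 6 − 4 = 2
  item 8: 6 − 1 = 5
  item 9: 6 − 5 = 1
  item 11: 6 − 2 = 4
  item 13: 6 − 4 = 2
  item 14: 6 − 3 = 3
  item 18: 6 − 2 = 4
Scored responses: 3, 3, 2, 3, 2, 2, 1, 5, 1, 4, 4, 1, 2, 3, 3, 1, 5, 4
Total = 3 + 3 + 2 + 3 + 2 + 2 + 1 + 5 + 1 + 4 + 4 + 1 + 2 + 3 + 3 + 1 + 5 + 4 = 49

49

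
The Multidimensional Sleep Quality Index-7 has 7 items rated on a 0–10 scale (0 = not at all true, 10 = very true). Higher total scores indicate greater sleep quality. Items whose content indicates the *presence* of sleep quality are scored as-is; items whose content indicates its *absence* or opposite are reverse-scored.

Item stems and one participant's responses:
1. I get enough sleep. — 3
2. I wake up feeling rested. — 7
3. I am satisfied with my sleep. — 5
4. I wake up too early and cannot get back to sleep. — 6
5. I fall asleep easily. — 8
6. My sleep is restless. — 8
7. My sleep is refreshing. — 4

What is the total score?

Items 4, 6 describe the absence/opposite of sleep quality → reverse-score.
reversed = (0+10) − raw = 10 − raw.
  item 1: 3
  item 2: 7
  item 3: 5
  item 4: 10 − 6 = 4
  item 5: 8
  item 6: 10 − 8 = 2
  item 7: 4
Total = 3 + 7 + 5 + 4 + 8 + 2 + 4 = 33

33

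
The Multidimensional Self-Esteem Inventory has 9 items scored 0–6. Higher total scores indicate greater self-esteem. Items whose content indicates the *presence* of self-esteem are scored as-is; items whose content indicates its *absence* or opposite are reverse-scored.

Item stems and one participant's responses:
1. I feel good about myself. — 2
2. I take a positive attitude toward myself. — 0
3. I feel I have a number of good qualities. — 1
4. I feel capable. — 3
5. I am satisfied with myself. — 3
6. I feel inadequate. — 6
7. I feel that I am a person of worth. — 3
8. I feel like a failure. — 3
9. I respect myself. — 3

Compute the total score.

Items 6, 8 describe the absence/opposite of self-esteem → reverse-score.
reversed = (0+6) − raw = 6 − raw.
  item 1: 2
  item 2: 0
  item 3: 1
  item 4: 3
  item 5: 3
  item 6: 6 − 6 = 0
  item 7: 3
  item 8: 6 − 3 = 3
  item 9: 3
Total = 2 + 0 + 1 + 3 + 3 + 0 + 3 + 3 + 3 = 18

18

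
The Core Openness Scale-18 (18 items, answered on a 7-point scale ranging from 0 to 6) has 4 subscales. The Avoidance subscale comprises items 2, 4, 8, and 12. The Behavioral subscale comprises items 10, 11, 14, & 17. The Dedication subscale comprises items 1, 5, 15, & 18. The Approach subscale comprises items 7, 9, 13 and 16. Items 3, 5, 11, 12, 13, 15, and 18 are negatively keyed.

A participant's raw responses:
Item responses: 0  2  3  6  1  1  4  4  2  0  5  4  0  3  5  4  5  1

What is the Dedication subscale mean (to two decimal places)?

2.75

Dedication items: 1, 5, 15, 18.
Of these, items 5, 15 and 18 are negatively keyed; reversed = (0+6) − raw = 6 − raw.
  item 1: 0
  item 5: 6 − 1 = 5
  item 15: 6 − 5 = 1
  item 18: 6 − 1 = 5
Sum = 0 + 5 + 1 + 5 = 11
Mean = 11 / 4 = 2.75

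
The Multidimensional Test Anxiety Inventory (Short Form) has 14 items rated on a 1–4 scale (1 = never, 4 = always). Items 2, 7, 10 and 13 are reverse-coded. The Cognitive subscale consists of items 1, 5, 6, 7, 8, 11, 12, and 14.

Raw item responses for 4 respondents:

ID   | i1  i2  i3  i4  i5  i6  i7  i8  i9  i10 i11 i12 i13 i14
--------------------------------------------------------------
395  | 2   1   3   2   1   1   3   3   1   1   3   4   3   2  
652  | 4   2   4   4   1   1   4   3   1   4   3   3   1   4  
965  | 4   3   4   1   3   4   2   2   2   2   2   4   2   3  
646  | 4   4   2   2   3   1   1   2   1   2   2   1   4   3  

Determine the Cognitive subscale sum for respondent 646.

20

Respondent 646 raw: 4, 4, 2, 2, 3, 1, 1, 2, 1, 2, 2, 1, 4, 3.
Cognitive items: 1, 5, 6, 7, 8, 11, 12, 14.
Reverse-coded (on a 1–4 scale, reversed = 5 − raw):
  item 1: 4
  item 5: 3
  item 6: 1
  item 7: 5 − 1 = 4
  item 8: 2
  item 11: 2
  item 12: 1
  item 14: 3
Sum = 4 + 3 + 1 + 4 + 2 + 2 + 1 + 3 = 20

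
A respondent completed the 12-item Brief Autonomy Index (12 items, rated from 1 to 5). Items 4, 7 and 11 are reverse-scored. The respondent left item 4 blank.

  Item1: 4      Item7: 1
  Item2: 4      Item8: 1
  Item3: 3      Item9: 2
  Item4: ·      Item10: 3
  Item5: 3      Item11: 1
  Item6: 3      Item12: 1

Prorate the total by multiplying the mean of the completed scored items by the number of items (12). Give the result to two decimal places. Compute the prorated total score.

Reverse-coded (reversed = (1+5) − raw = 6 − raw):
  item 7: 6 − 1 = 5
  item 11: 6 − 1 = 5
Completed scored items (11 of 12): 4, 4, 3, 3, 3, 5, 1, 2, 3, 5, 1; sum = 34.
Person mean = 34 / 11 ≈ 3.0909
Prorated total = (34 / 11) × 12 = 37.09 (to 2 dp)

37.09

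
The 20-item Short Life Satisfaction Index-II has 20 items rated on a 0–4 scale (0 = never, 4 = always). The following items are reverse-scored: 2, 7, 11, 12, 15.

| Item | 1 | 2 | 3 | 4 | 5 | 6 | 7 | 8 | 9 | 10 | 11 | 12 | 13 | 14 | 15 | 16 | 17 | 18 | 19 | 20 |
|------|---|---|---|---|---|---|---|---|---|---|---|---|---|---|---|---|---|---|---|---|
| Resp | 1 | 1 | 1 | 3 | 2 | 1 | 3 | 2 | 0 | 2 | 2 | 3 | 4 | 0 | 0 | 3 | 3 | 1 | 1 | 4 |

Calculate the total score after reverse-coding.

Raw sum = 37. Reverse-scored items: 2, 7, 11, 12, 15; their raw sum = 9.
Each reversal replaces raw with 4 − raw, changing the total by 4 − 2·raw per item.
Total = 37 + 5·4 − 2·9 = 37 + 20 − 18 = 39

39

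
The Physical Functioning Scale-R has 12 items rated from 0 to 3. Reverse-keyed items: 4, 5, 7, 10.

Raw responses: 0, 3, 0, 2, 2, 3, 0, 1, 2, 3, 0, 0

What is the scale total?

14

Reversing items 4, 5, 7 and 10 with 3 − raw:
Total = 0 + 3 + 0 + (3−2) + (3−2) + 3 + (3−0) + 1 + 2 + (3−3) + 0 + 0
      = 0 + 3 + 0 + 1 + 1 + 3 + 3 + 1 + 2 + 0 + 0 + 0 = 14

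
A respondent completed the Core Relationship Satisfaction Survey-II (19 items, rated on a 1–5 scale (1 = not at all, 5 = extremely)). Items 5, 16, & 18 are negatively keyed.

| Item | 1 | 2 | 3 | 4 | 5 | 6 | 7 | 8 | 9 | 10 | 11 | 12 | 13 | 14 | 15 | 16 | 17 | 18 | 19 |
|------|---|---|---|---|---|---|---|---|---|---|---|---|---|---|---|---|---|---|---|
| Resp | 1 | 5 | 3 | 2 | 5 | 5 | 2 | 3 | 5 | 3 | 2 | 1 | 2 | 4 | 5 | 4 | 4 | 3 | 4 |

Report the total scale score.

57

Raw sum = 63. Negatively keyed items: 5, 16, 18; their raw sum = 12.
Each reversal replaces raw with 6 − raw, changing the total by 6 − 2·raw per item.
Total = 63 + 3·6 − 2·12 = 63 + 18 − 24 = 57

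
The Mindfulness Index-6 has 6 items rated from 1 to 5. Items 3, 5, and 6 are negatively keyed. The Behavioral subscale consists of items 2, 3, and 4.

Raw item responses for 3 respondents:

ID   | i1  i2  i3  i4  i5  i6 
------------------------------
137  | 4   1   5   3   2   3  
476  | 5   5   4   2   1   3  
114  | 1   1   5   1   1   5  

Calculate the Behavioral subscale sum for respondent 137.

5

Respondent 137 raw: 4, 1, 5, 3, 2, 3.
Behavioral items: 2, 3, 4.
Reverse-coded (reverse-coded value = 6 − response):
  item 2: 1
  item 3: 6 − 5 = 1
  item 4: 3
Sum = 1 + 1 + 3 = 5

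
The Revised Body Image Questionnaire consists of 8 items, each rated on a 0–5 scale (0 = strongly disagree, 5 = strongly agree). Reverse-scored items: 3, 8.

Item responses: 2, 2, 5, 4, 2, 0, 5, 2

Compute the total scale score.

Reverse-coded items (reverse-coded value = 5 − response):
  item 3: 5 − 5 = 0
  item 8: 5 − 2 = 3
After reverse-coding: 2, 2, 0, 4, 2, 0, 5, 3
Total = 2 + 2 + 0 + 4 + 2 + 0 + 5 + 3 = 18

18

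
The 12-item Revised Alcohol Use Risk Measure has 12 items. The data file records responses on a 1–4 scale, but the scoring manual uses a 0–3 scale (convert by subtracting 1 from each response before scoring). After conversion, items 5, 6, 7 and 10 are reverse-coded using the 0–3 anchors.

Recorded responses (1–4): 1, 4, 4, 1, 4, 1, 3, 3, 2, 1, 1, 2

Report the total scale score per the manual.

Convert to 0–3: 0, 3, 3, 0, 3, 0, 2, 2, 1, 0, 0, 1
Reverse-coded (on a 0–3 scale, reversed = 3 − raw):
  item 5: 3 − 3 = 0
  item 6: 3 − 0 = 3
  item 7: 3 − 2 = 1
  item 10: 3 − 0 = 3
Scored: 0, 3, 3, 0, 0, 3, 1, 2, 1, 3, 0, 1
Total = 17

17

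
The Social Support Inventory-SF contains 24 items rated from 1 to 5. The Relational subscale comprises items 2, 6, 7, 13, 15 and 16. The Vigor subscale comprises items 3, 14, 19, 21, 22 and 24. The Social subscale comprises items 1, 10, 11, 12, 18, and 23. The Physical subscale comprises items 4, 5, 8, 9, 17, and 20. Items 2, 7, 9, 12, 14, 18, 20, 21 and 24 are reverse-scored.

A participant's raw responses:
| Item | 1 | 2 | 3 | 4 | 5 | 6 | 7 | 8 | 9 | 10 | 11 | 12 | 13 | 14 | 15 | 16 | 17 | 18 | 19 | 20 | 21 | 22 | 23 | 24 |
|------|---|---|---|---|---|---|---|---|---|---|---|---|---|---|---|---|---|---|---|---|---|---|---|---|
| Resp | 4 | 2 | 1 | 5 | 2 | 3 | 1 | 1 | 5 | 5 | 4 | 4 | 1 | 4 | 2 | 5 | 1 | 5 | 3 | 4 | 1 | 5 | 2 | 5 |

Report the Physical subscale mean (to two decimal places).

Physical items: 4, 5, 8, 9, 17, 20.
Of these, items 9 and 20 are reverse-scored; reversed = (1+5) − raw = 6 − raw.
  item 4: 5
  item 5: 2
  item 8: 1
  item 9: 6 − 5 = 1
  item 17: 1
  item 20: 6 − 4 = 2
Sum = 5 + 2 + 1 + 1 + 1 + 2 = 12
Mean = 12 / 6 = 2.00

2.00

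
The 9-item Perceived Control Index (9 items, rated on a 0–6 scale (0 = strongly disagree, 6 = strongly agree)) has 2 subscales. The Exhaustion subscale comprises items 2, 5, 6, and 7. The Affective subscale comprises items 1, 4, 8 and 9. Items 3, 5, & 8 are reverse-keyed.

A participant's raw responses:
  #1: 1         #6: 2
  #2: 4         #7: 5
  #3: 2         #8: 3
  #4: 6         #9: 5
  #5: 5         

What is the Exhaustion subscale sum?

12

Exhaustion items: 2, 5, 6, 7.
Of these, item 5 is reverse-keyed; on a 0–6 scale, reversed = 6 − raw.
  item 2: 4
  item 5: 6 − 5 = 1
  item 6: 2
  item 7: 5
Sum = 4 + 1 + 2 + 5 = 12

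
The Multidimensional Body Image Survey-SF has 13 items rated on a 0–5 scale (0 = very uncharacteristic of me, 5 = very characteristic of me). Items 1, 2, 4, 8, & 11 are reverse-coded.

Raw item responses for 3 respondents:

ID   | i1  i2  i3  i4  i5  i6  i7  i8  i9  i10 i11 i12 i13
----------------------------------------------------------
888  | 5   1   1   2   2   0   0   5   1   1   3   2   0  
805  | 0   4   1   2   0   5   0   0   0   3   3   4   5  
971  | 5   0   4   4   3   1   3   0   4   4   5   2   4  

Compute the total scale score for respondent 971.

36

Respondent 971 raw: 5, 0, 4, 4, 3, 1, 3, 0, 4, 4, 5, 2, 4.
Reverse-coded (reversed = (0+5) − raw = 5 − raw):
  item 1: 5 − 5 = 0
  item 2: 5 − 0 = 5
  item 3: 4
  item 4: 5 − 4 = 1
  item 5: 3
  item 6: 1
  item 7: 3
  item 8: 5 − 0 = 5
  item 9: 4
  item 10: 4
  item 11: 5 − 5 = 0
  item 12: 2
  item 13: 4
Sum = 0 + 5 + 4 + 1 + 3 + 1 + 3 + 5 + 4 + 4 + 0 + 2 + 4 = 36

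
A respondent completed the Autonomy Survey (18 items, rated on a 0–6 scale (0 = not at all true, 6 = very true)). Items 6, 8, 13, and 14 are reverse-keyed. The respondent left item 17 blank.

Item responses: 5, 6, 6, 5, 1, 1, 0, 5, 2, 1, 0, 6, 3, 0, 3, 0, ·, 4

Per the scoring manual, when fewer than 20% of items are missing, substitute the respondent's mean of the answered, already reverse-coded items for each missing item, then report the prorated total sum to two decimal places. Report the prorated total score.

57.18

Reverse-coded (reversed = (0+6) − raw = 6 − raw):
  item 6: 6 − 1 = 5
  item 8: 6 − 5 = 1
  item 13: 6 − 3 = 3
  item 14: 6 − 0 = 6
Completed scored items (17 of 18): 5, 6, 6, 5, 1, 5, 0, 1, 2, 1, 0, 6, 3, 6, 3, 0, 4; sum = 54.
Person mean = 54 / 17 ≈ 3.1765
Prorated total = (54 / 17) × 18 = 57.18 (to 2 dp)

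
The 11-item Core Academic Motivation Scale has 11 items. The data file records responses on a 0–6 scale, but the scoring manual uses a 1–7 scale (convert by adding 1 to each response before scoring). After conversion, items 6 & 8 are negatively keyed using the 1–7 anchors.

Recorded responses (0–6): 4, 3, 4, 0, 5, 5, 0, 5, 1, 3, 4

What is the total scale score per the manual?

37

Convert to 1–7: 5, 4, 5, 1, 6, 6, 1, 6, 2, 4, 5
Reverse-coded (reverse-coded value = 8 − response):
  item 6: 8 − 6 = 2
  item 8: 8 − 6 = 2
Scored: 5, 4, 5, 1, 6, 2, 1, 2, 2, 4, 5
Total = 37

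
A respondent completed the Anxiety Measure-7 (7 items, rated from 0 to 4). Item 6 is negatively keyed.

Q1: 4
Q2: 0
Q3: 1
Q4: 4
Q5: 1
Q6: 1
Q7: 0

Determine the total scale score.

Reversing item 6 with 4 − raw:
Total = 4 + 0 + 1 + 4 + 1 + (4−1) + 0
      = 4 + 0 + 1 + 4 + 1 + 3 + 0 = 13

13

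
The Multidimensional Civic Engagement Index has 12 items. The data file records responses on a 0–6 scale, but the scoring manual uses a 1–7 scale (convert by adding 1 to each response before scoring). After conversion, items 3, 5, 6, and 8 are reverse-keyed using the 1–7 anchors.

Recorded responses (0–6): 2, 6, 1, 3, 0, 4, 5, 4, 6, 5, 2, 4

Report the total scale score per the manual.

Convert to 1–7: 3, 7, 2, 4, 1, 5, 6, 5, 7, 6, 3, 5
Reverse-coded (reverse-coded value = 8 − response):
  item 3: 8 − 2 = 6
  item 5: 8 − 1 = 7
  item 6: 8 − 5 = 3
  item 8: 8 − 5 = 3
Scored: 3, 7, 6, 4, 7, 3, 6, 3, 7, 6, 3, 5
Total = 60

60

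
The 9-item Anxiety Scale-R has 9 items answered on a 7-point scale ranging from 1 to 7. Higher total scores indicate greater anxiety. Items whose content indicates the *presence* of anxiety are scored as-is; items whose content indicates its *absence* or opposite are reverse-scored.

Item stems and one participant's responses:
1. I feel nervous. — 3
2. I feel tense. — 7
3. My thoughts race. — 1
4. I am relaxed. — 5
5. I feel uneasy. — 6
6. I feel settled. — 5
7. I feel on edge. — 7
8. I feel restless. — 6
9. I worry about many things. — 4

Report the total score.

Items 4, 6 describe the absence/opposite of anxiety → reverse-score.
on a 1–7 scale, reversed = 8 − raw.
  item 1: 3
  item 2: 7
  item 3: 1
  item 4: 8 − 5 = 3
  item 5: 6
  item 6: 8 − 5 = 3
  item 7: 7
  item 8: 6
  item 9: 4
Total = 3 + 7 + 1 + 3 + 6 + 3 + 7 + 6 + 4 = 40

40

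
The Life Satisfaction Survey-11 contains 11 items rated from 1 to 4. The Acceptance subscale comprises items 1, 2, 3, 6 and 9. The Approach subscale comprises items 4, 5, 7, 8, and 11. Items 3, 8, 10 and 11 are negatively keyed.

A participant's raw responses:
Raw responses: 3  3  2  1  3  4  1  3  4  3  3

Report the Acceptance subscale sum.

Acceptance items: 1, 2, 3, 6, 9.
Of these, item 3 is negatively keyed; reversed = (1+4) − raw = 5 − raw.
  item 1: 3
  item 2: 3
  item 3: 5 − 2 = 3
  item 6: 4
  item 9: 4
Sum = 3 + 3 + 3 + 4 + 4 = 17

17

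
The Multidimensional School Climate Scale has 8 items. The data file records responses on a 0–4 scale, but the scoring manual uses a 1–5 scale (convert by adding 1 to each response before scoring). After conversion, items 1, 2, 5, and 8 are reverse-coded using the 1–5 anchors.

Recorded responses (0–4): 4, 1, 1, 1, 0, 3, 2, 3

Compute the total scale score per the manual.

Convert to 1–5: 5, 2, 2, 2, 1, 4, 3, 4
Reverse-coded (on a 1–5 scale, reversed = 6 − raw):
  item 1: 6 − 5 = 1
  item 2: 6 − 2 = 4
  item 5: 6 − 1 = 5
  item 8: 6 − 4 = 2
Scored: 1, 4, 2, 2, 5, 4, 3, 2
Total = 23

23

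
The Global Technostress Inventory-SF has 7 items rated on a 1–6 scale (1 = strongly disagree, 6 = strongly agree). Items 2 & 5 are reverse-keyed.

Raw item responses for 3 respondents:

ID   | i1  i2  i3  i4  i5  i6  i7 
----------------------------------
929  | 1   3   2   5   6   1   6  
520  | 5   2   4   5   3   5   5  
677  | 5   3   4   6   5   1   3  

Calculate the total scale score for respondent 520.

Respondent 520 raw: 5, 2, 4, 5, 3, 5, 5.
Reverse-coded (reversed = (1+6) − raw = 7 − raw):
  item 1: 5
  item 2: 7 − 2 = 5
  item 3: 4
  item 4: 5
  item 5: 7 − 3 = 4
  item 6: 5
  item 7: 5
Sum = 5 + 5 + 4 + 5 + 4 + 5 + 5 = 33

33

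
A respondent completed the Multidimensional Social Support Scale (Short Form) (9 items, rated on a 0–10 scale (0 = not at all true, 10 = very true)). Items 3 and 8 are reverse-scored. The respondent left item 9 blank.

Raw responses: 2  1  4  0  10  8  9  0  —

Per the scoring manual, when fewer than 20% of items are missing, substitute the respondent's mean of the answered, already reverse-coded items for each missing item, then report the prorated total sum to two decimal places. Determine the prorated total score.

51.75

Reverse-coded (on a 0–10 scale, reversed = 10 − raw):
  item 3: 10 − 4 = 6
  item 8: 10 − 0 = 10
Completed scored items (8 of 9): 2, 1, 6, 0, 10, 8, 9, 10; sum = 46.
Person mean = 46 / 8 ≈ 5.7500
Prorated total = (46 / 8) × 9 = 51.75 (to 2 dp)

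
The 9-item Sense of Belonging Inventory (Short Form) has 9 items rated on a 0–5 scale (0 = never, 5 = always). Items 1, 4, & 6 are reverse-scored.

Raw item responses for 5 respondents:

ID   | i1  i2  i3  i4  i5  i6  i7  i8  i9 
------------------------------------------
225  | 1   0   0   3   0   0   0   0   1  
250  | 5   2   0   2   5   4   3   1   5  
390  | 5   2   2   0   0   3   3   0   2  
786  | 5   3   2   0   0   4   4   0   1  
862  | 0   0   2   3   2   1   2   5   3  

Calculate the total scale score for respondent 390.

Respondent 390 raw: 5, 2, 2, 0, 0, 3, 3, 0, 2.
Reverse-coded (reverse-coded value = 5 − response):
  item 1: 5 − 5 = 0
  item 2: 2
  item 3: 2
  item 4: 5 − 0 = 5
  item 5: 0
  item 6: 5 − 3 = 2
  item 7: 3
  item 8: 0
  item 9: 2
Sum = 0 + 2 + 2 + 5 + 0 + 2 + 3 + 0 + 2 = 16

16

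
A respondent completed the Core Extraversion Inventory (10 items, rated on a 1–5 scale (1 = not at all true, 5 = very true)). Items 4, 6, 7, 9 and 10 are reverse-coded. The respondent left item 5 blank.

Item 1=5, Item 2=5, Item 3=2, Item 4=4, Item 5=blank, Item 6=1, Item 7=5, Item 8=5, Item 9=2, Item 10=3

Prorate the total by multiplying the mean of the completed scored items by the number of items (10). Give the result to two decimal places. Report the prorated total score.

35.56

Reverse-coded (reversed = (1+5) − raw = 6 − raw):
  item 4: 6 − 4 = 2
  item 6: 6 − 1 = 5
  item 7: 6 − 5 = 1
  item 9: 6 − 2 = 4
  item 10: 6 − 3 = 3
Completed scored items (9 of 10): 5, 5, 2, 2, 5, 1, 5, 4, 3; sum = 32.
Person mean = 32 / 9 ≈ 3.5556
Prorated total = (32 / 9) × 10 = 35.56 (to 2 dp)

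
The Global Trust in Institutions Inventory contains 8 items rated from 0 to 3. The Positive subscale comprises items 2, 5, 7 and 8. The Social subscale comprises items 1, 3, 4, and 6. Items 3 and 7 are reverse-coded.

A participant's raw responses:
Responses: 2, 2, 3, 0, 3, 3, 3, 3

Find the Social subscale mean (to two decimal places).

1.25

Social items: 1, 3, 4, 6.
Of these, item 3 is reverse-coded; on a 0–3 scale, reversed = 3 − raw.
  item 1: 2
  item 3: 3 − 3 = 0
  item 4: 0
  item 6: 3
Sum = 2 + 0 + 0 + 3 = 5
Mean = 5 / 4 = 1.25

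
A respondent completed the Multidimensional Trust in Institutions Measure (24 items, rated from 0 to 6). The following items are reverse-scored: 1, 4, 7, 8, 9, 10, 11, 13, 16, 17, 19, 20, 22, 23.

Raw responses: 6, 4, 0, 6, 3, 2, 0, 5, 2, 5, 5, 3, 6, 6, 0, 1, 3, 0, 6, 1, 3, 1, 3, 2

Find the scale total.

Raw sum = 73. Reverse-scored items: 1, 4, 7, 8, 9, 10, 11, 13, 16, 17, 19, 20, 22, 23; their raw sum = 50.
Each reversal replaces raw with 6 − raw, changing the total by 6 − 2·raw per item.
Total = 73 + 14·6 − 2·50 = 73 + 84 − 100 = 57

57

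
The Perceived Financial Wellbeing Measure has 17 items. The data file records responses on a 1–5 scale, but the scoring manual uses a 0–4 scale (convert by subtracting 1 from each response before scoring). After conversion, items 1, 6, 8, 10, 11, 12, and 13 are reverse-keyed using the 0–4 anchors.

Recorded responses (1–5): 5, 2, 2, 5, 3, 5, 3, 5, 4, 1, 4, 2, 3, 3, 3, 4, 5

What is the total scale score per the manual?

Convert to 0–4: 4, 1, 1, 4, 2, 4, 2, 4, 3, 0, 3, 1, 2, 2, 2, 3, 4
Reverse-coded (reverse-coded value = 4 − response):
  item 1: 4 − 4 = 0
  item 6: 4 − 4 = 0
  item 8: 4 − 4 = 0
  item 10: 4 − 0 = 4
  item 11: 4 − 3 = 1
  item 12: 4 − 1 = 3
  item 13: 4 − 2 = 2
Scored: 0, 1, 1, 4, 2, 0, 2, 0, 3, 4, 1, 3, 2, 2, 2, 3, 4
Total = 34

34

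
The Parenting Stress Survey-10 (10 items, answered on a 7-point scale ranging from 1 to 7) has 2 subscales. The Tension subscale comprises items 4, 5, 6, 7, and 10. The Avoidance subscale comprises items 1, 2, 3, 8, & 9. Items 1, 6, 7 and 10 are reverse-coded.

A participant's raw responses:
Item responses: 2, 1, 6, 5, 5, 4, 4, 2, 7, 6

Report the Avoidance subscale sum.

22

Avoidance items: 1, 2, 3, 8, 9.
Of these, item 1 is reverse-coded; reversed = (1+7) − raw = 8 − raw.
  item 1: 8 − 2 = 6
  item 2: 1
  item 3: 6
  item 8: 2
  item 9: 7
Sum = 6 + 1 + 6 + 2 + 7 = 22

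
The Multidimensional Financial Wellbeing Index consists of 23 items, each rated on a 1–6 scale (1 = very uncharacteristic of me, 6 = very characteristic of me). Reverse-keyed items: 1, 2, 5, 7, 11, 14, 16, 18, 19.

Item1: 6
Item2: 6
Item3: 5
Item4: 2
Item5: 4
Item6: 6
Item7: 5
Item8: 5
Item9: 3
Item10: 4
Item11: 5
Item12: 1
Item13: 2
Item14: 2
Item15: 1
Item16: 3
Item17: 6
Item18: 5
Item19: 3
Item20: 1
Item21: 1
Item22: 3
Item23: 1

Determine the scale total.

65

Raw sum = 80. Reverse-keyed items: 1, 2, 5, 7, 11, 14, 16, 18, 19; their raw sum = 39.
Each reversal replaces raw with 7 − raw, changing the total by 7 − 2·raw per item.
Total = 80 + 9·7 − 2·39 = 80 + 63 − 78 = 65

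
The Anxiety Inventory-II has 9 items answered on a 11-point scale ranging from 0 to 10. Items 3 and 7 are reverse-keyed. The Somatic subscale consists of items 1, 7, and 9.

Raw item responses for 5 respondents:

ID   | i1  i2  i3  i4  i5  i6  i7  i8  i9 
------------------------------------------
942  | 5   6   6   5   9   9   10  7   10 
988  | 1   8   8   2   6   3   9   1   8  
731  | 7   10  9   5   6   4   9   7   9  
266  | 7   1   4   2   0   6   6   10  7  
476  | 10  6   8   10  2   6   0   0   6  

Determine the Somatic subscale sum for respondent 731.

17

Respondent 731 raw: 7, 10, 9, 5, 6, 4, 9, 7, 9.
Somatic items: 1, 7, 9.
Reverse-coded (reversed = (0+10) − raw = 10 − raw):
  item 1: 7
  item 7: 10 − 9 = 1
  item 9: 9
Sum = 7 + 1 + 9 = 17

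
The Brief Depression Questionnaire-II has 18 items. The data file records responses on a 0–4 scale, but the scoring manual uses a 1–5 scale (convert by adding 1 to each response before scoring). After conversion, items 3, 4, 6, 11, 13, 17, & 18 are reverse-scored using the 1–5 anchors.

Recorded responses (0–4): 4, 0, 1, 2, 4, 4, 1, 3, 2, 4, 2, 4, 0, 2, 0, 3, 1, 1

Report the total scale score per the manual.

62

Convert to 1–5: 5, 1, 2, 3, 5, 5, 2, 4, 3, 5, 3, 5, 1, 3, 1, 4, 2, 2
Reverse-coded (reversed = (1+5) − raw = 6 − raw):
  item 3: 6 − 2 = 4
  item 4: 6 − 3 = 3
  item 6: 6 − 5 = 1
  item 11: 6 − 3 = 3
  item 13: 6 − 1 = 5
  item 17: 6 − 2 = 4
  item 18: 6 − 2 = 4
Scored: 5, 1, 4, 3, 5, 1, 2, 4, 3, 5, 3, 5, 5, 3, 1, 4, 4, 4
Total = 62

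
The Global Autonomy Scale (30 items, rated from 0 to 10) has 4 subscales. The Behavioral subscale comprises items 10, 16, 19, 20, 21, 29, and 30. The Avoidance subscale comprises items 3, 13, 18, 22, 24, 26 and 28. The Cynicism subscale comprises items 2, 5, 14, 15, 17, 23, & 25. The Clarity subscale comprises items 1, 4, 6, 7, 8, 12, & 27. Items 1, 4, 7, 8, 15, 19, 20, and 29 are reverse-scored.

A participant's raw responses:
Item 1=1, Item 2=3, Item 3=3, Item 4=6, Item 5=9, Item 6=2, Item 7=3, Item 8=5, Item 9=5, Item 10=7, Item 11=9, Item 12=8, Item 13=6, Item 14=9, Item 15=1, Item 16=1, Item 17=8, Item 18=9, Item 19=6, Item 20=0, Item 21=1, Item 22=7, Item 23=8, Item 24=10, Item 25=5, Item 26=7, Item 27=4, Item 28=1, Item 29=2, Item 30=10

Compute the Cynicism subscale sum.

51

Cynicism items: 2, 5, 14, 15, 17, 23, 25.
Of these, item 15 is reverse-scored; reversed = (0+10) − raw = 10 − raw.
  item 2: 3
  item 5: 9
  item 14: 9
  item 15: 10 − 1 = 9
  item 17: 8
  item 23: 8
  item 25: 5
Sum = 3 + 9 + 9 + 9 + 8 + 8 + 5 = 51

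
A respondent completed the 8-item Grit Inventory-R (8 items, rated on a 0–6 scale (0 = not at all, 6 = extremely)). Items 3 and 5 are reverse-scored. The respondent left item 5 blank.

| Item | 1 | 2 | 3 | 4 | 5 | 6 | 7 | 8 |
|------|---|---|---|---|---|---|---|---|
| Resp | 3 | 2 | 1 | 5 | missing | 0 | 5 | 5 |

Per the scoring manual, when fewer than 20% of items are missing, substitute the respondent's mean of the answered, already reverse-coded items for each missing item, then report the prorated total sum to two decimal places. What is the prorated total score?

28.57

Reverse-coded (reversed = (0+6) − raw = 6 − raw):
  item 3: 6 − 1 = 5
Completed scored items (7 of 8): 3, 2, 5, 5, 0, 5, 5; sum = 25.
Person mean = 25 / 7 ≈ 3.5714
Prorated total = (25 / 7) × 8 = 28.57 (to 2 dp)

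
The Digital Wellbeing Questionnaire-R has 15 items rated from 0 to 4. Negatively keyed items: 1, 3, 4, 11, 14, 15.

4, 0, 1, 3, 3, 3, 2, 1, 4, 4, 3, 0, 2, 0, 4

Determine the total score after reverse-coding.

Reverse-coded items (reverse-coded value = 4 − response):
  item 1: 4 − 4 = 0
  item 3: 4 − 1 = 3
  item 4: 4 − 3 = 1
  item 11: 4 − 3 = 1
  item 14: 4 − 0 = 4
  item 15: 4 − 4 = 0
Scored responses: 0, 0, 3, 1, 3, 3, 2, 1, 4, 4, 1, 0, 2, 4, 0
Total = 0 + 0 + 3 + 1 + 3 + 3 + 2 + 1 + 4 + 4 + 1 + 0 + 2 + 4 + 0 = 28

28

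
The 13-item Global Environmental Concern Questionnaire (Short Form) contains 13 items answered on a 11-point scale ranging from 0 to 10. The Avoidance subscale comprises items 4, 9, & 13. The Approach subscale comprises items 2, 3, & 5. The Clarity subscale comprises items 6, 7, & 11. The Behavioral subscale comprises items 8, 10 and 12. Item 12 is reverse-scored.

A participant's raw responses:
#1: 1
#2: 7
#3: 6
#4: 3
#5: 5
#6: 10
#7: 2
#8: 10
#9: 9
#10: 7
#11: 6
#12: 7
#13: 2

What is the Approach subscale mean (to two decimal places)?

6.00

Approach items: 2, 3, 5.
  item 2: 7
  item 3: 6
  item 5: 5
Sum = 7 + 6 + 5 = 18
Mean = 18 / 3 = 6.00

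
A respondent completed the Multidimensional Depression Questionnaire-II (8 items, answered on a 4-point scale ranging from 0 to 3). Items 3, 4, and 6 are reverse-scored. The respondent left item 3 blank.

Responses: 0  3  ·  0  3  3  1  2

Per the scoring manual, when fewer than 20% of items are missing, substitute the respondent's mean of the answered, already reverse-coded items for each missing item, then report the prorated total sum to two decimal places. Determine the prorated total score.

13.71

Reverse-coded (on a 0–3 scale, reversed = 3 − raw):
  item 4: 3 − 0 = 3
  item 6: 3 − 3 = 0
Completed scored items (7 of 8): 0, 3, 3, 3, 0, 1, 2; sum = 12.
Person mean = 12 / 7 ≈ 1.7143
Prorated total = (12 / 7) × 8 = 13.71 (to 2 dp)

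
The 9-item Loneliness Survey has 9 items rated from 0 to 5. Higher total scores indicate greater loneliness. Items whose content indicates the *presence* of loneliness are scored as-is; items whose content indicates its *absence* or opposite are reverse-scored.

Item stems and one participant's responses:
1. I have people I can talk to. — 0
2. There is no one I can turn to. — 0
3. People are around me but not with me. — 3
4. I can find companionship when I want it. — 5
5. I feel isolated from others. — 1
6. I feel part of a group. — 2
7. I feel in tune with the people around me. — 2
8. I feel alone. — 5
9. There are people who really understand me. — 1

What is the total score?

24

Items 1, 4, 6, 7, 9 describe the absence/opposite of loneliness → reverse-score.
reversed = (0+5) − raw = 5 − raw.
  item 1: 5 − 0 = 5
  item 2: 0
  item 3: 3
  item 4: 5 − 5 = 0
  item 5: 1
  item 6: 5 − 2 = 3
  item 7: 5 − 2 = 3
  item 8: 5
  item 9: 5 − 1 = 4
Total = 5 + 0 + 3 + 0 + 1 + 3 + 3 + 5 + 4 = 24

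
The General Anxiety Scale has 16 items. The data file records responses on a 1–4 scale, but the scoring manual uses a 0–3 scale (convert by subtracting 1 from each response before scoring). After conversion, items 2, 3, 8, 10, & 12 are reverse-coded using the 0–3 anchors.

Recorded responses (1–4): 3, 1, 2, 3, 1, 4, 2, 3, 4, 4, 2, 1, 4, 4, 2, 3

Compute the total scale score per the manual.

Convert to 0–3: 2, 0, 1, 2, 0, 3, 1, 2, 3, 3, 1, 0, 3, 3, 1, 2
Reverse-coded (reversed = (0+3) − raw = 3 − raw):
  item 2: 3 − 0 = 3
  item 3: 3 − 1 = 2
  item 8: 3 − 2 = 1
  item 10: 3 − 3 = 0
  item 12: 3 − 0 = 3
Scored: 2, 3, 2, 2, 0, 3, 1, 1, 3, 0, 1, 3, 3, 3, 1, 2
Total = 30

30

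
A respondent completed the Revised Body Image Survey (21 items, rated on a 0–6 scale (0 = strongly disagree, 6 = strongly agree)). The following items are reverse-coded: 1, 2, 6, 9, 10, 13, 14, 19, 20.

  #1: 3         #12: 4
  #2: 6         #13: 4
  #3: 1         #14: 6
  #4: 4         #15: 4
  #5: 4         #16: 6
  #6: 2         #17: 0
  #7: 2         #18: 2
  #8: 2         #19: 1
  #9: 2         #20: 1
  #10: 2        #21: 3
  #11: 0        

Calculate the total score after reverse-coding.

Raw sum = 59. Reverse-coded items: 1, 2, 6, 9, 10, 13, 14, 19, 20; their raw sum = 27.
Each reversal replaces raw with 6 − raw, changing the total by 6 − 2·raw per item.
Total = 59 + 9·6 − 2·27 = 59 + 54 − 54 = 59

59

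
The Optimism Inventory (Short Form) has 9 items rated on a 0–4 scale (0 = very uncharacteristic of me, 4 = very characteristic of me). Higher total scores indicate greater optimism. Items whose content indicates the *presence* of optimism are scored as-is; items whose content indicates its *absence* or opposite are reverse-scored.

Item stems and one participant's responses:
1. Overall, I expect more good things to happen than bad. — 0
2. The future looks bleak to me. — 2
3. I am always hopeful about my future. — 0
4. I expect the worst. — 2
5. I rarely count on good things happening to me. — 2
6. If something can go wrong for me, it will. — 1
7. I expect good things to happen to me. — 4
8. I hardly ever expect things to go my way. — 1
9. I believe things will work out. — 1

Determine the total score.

17

Items 2, 4, 5, 6, 8 describe the absence/opposite of optimism → reverse-score.
on a 0–4 scale, reversed = 4 − raw.
  item 1: 0
  item 2: 4 − 2 = 2
  item 3: 0
  item 4: 4 − 2 = 2
  item 5: 4 − 2 = 2
  item 6: 4 − 1 = 3
  item 7: 4
  item 8: 4 − 1 = 3
  item 9: 1
Total = 0 + 2 + 0 + 2 + 2 + 3 + 4 + 3 + 1 = 17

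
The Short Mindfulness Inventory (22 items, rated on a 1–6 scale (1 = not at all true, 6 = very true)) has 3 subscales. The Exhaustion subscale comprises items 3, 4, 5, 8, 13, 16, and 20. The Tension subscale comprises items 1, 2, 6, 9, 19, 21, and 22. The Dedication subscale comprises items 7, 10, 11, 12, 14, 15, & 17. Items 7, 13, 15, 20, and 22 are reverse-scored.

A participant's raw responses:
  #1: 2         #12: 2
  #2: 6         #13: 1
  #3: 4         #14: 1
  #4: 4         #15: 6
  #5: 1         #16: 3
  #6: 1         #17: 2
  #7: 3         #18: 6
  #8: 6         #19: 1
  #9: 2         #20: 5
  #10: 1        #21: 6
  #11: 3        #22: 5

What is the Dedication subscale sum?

14

Dedication items: 7, 10, 11, 12, 14, 15, 17.
Of these, items 7 and 15 are reverse-scored; on a 1–6 scale, reversed = 7 − raw.
  item 7: 7 − 3 = 4
  item 10: 1
  item 11: 3
  item 12: 2
  item 14: 1
  item 15: 7 − 6 = 1
  item 17: 2
Sum = 4 + 1 + 3 + 2 + 1 + 1 + 2 = 14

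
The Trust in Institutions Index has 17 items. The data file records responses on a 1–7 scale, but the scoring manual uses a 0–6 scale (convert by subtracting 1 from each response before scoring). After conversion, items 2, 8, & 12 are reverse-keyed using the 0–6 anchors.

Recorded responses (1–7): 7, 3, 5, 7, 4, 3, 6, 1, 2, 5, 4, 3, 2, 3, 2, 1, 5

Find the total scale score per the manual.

Convert to 0–6: 6, 2, 4, 6, 3, 2, 5, 0, 1, 4, 3, 2, 1, 2, 1, 0, 4
Reverse-coded (reverse-coded value = 6 − response):
  item 2: 6 − 2 = 4
  item 8: 6 − 0 = 6
  item 12: 6 − 2 = 4
Scored: 6, 4, 4, 6, 3, 2, 5, 6, 1, 4, 3, 4, 1, 2, 1, 0, 4
Total = 56

56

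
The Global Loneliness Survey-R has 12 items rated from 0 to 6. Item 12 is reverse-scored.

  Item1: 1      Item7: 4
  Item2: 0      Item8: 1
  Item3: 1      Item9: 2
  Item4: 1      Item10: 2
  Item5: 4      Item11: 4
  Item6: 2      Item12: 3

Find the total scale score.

25

Reversing item 12 with 6 − raw:
Total = 1 + 0 + 1 + 1 + 4 + 2 + 4 + 1 + 2 + 2 + 4 + (6−3)
      = 1 + 0 + 1 + 1 + 4 + 2 + 4 + 1 + 2 + 2 + 4 + 3 = 25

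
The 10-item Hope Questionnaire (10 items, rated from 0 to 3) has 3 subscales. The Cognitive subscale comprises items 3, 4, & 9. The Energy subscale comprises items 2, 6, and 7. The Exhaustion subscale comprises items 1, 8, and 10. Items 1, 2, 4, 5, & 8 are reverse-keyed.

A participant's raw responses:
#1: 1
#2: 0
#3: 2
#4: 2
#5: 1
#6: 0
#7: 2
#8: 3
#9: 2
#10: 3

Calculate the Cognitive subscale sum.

5

Cognitive items: 3, 4, 9.
Of these, item 4 is reverse-keyed; on a 0–3 scale, reversed = 3 − raw.
  item 3: 2
  item 4: 3 − 2 = 1
  item 9: 2
Sum = 2 + 1 + 2 = 5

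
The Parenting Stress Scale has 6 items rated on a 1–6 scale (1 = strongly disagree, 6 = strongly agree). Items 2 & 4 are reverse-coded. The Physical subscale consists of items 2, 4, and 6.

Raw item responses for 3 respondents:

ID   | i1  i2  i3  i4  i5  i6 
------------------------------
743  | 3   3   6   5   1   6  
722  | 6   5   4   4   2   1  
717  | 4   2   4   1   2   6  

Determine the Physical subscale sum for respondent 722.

6

Respondent 722 raw: 6, 5, 4, 4, 2, 1.
Physical items: 2, 4, 6.
Reverse-coded (reversed = (1+6) − raw = 7 − raw):
  item 2: 7 − 5 = 2
  item 4: 7 − 4 = 3
  item 6: 1
Sum = 2 + 3 + 1 = 6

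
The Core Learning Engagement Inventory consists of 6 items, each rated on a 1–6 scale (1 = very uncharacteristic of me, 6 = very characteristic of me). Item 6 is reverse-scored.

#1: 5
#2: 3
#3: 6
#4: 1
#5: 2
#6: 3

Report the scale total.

21

Raw sum = 20. Reverse-scored items: 6; their raw sum = 3.
Each reversal replaces raw with 7 − raw, changing the total by 7 − 2·raw per item.
Total = 20 + 1·7 − 2·3 = 20 + 7 − 6 = 21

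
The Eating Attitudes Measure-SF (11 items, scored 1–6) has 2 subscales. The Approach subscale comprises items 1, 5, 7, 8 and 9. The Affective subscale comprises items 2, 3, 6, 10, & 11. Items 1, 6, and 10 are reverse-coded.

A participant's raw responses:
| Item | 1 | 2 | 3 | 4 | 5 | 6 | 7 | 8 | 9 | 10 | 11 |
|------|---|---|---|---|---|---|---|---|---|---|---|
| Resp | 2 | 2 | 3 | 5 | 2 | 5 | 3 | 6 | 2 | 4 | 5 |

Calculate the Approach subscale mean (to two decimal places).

3.60

Approach items: 1, 5, 7, 8, 9.
Of these, item 1 is reverse-coded; reverse-coded value = 7 − response.
  item 1: 7 − 2 = 5
  item 5: 2
  item 7: 3
  item 8: 6
  item 9: 2
Sum = 5 + 2 + 3 + 6 + 2 = 18
Mean = 18 / 5 = 3.60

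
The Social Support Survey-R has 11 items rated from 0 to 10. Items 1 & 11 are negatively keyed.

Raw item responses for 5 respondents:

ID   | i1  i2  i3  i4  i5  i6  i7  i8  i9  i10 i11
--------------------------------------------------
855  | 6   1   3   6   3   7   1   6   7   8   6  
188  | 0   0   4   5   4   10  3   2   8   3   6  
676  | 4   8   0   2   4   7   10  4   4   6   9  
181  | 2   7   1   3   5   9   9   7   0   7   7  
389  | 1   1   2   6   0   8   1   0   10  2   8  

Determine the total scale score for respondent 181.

Respondent 181 raw: 2, 7, 1, 3, 5, 9, 9, 7, 0, 7, 7.
Reverse-coded (reverse-coded value = 10 − response):
  item 1: 10 − 2 = 8
  item 2: 7
  item 3: 1
  item 4: 3
  item 5: 5
  item 6: 9
  item 7: 9
  item 8: 7
  item 9: 0
  item 10: 7
  item 11: 10 − 7 = 3
Sum = 8 + 7 + 1 + 3 + 5 + 9 + 9 + 7 + 0 + 7 + 3 = 59

59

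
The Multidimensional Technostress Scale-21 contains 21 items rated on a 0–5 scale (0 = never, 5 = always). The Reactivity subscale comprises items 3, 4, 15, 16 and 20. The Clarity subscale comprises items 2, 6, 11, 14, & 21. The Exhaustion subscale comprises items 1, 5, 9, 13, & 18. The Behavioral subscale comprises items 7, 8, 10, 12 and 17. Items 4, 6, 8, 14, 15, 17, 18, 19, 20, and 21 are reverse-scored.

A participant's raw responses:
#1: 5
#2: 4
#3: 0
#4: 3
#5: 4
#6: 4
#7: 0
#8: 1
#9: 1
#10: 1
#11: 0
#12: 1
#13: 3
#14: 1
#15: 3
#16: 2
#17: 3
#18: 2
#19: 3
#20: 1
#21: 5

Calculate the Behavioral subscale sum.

8

Behavioral items: 7, 8, 10, 12, 17.
Of these, items 8 and 17 are reverse-scored; reversed = (0+5) − raw = 5 − raw.
  item 7: 0
  item 8: 5 − 1 = 4
  item 10: 1
  item 12: 1
  item 17: 5 − 3 = 2
Sum = 0 + 4 + 1 + 1 + 2 = 8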